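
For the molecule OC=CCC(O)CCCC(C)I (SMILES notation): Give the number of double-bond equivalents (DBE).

1

Molecular formula: C9H17IO2.
DoU = (2C + 2 + N − H − X) / 2, where X is the halogen count and O/S are ignored.
    = (2·9 + 2 + 0 − 17 − 1) / 2 = 2 / 2 = 1.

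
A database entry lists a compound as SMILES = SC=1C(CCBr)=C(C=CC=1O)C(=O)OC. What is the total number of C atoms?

Count every carbon token in the SMILES (each C, including those in ring-closure positions and inside branches).
Carbon count: 10.

10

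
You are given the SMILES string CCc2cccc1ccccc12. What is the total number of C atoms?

12

Count every carbon token in the SMILES (each C, including those in ring-closure positions and inside branches).
Carbon count: 12.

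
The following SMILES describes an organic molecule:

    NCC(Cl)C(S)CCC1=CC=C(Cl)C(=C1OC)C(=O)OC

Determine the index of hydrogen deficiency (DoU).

5

Molecular formula: C14H19Cl2NO3S.
DoU = (2C + 2 + N − H − X) / 2, where X is the halogen count and O/S are ignored.
    = (2·14 + 2 + 1 − 19 − 2) / 2 = 10 / 2 = 5.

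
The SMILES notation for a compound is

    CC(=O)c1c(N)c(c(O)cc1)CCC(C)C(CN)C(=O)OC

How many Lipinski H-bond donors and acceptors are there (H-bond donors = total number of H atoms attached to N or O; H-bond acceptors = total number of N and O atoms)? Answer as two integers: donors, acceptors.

Donors: find every N or O and count the H atoms it carries.
  atom 3 (O): bond orders sum to 2 → 0 H
  atom 6 (N): bond orders sum to 1 → 2 H
  atom 9 (O): bond orders sum to 1 → 1 H
  atom 18 (N): bond orders sum to 1 → 2 H
  atom 20 (O): bond orders sum to 2 → 0 H
  atom 21 (O): bond orders sum to 2 → 0 H
Lipinski HBD = 5.
Acceptors: N atoms = 2, O atoms = 4 → HBA = 6.

5, 6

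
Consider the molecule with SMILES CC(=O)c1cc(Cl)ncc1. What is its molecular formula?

Walk through each heavy atom and fill implicit hydrogens from standard valence (C 4, N 3, O 2, S 2, halogen 1); for lowercase aromatic atoms, an aromatic c carries 1 H when it has two neighbours and 0 H with three, and aromatic n carries 0 H:
  atom 1: C, bond orders sum to 1 (valence 4) → 3 H
  atom 2: C, bond orders sum to 4 (valence 4) → 0 H
  atom 3: O, bond orders sum to 2 (valence 2) → 0 H
  atom 4: aromatic c, 3 neighbours → 0 H
  atom 5: aromatic c, 2 neighbours → 1 H
  atom 6: aromatic c, 3 neighbours → 0 H
  atom 7: Cl (halogen, monovalent) → 0 H
  atom 8: aromatic n, 2 neighbours → 0 H
  atom 9: aromatic c, 2 neighbours → 1 H
  atom 10: aromatic c, 2 neighbours → 1 H
Totals → C:7, H:6, Cl:1, N:1, O:1.

C7H6ClNO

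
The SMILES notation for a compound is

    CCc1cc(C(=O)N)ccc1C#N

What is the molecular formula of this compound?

Walk through each heavy atom and fill implicit hydrogens from standard valence (C 4, N 3, O 2, S 2, halogen 1); for lowercase aromatic atoms, an aromatic c carries 1 H when it has two neighbours and 0 H with three, and aromatic n carries 0 H:
  atom 1: C, bond orders sum to 1 (valence 4) → 3 H
  atom 2: C, bond orders sum to 2 (valence 4) → 2 H
  atom 3: aromatic c, 3 neighbours → 0 H
  atom 4: aromatic c, 2 neighbours → 1 H
  atom 5: aromatic c, 3 neighbours → 0 H
  atom 6: C, bond orders sum to 4 (valence 4) → 0 H
  atom 7: O, bond orders sum to 2 (valence 2) → 0 H
  atom 8: N, bond orders sum to 1 (valence 3) → 2 H
  atom 9: aromatic c, 2 neighbours → 1 H
  atom 10: aromatic c, 2 neighbours → 1 H
  atom 11: aromatic c, 3 neighbours → 0 H
  atom 12: C, bond orders sum to 4 (valence 4) → 0 H
  atom 13: N, bond orders sum to 3 (valence 3) → 0 H
Totals → C:10, H:10, N:2, O:1.

C10H10N2O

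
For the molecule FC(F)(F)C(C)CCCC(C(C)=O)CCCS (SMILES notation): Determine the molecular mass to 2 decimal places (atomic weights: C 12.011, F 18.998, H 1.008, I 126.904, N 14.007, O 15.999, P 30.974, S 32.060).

270.35 g/mol

First, the molecular formula is C12H21F3OS (counting implicit H from valence).
  C: 12 × 12.011 = 144.132
  F: 3 × 18.998 = 56.994
  H: 21 × 1.008 = 21.168
  O: 1 × 15.999 = 15.999
  S: 1 × 32.060 = 32.060
Sum: 12×12.011 + 3×18.998 + 21×1.008 + 1×15.999 + 1×32.060 = 270.353 → 270.35 g/mol.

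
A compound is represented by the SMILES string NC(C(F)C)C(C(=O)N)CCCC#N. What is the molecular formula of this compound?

C9H16FN3O

Walk through each heavy atom and fill implicit hydrogens from standard valence (C 4, N 3, O 2, S 2, halogen 1):
  atom 1: N, bond orders sum to 1 (valence 3) → 2 H
  atom 2: C, bond orders sum to 3 (valence 4) → 1 H
  atom 3: C, bond orders sum to 3 (valence 4) → 1 H
  atom 4: F (halogen, monovalent) → 0 H
  atom 5: C, bond orders sum to 1 (valence 4) → 3 H
  atom 6: C, bond orders sum to 3 (valence 4) → 1 H
  atom 7: C, bond orders sum to 4 (valence 4) → 0 H
  atom 8: O, bond orders sum to 2 (valence 2) → 0 H
  atom 9: N, bond orders sum to 1 (valence 3) → 2 H
  atom 10: C, bond orders sum to 2 (valence 4) → 2 H
  atom 11: C, bond orders sum to 2 (valence 4) → 2 H
  atom 12: C, bond orders sum to 2 (valence 4) → 2 H
  atom 13: C, bond orders sum to 4 (valence 4) → 0 H
  atom 14: N, bond orders sum to 3 (valence 3) → 0 H
Totals → C:9, H:16, F:1, N:3, O:1.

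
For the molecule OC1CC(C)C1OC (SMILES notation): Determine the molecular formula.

Walk through each heavy atom and fill implicit hydrogens from standard valence (C 4, N 3, O 2, S 2, halogen 1):
  atom 1: O, bond orders sum to 1 (valence 2) → 1 H
  atom 2: C, bond orders sum to 3 (valence 4) → 1 H
  atom 3: C, bond orders sum to 2 (valence 4) → 2 H
  atom 4: C, bond orders sum to 3 (valence 4) → 1 H
  atom 5: C, bond orders sum to 1 (valence 4) → 3 H
  atom 6: C, bond orders sum to 3 (valence 4) → 1 H
  atom 7: O, bond orders sum to 2 (valence 2) → 0 H
  atom 8: C, bond orders sum to 1 (valence 4) → 3 H
Totals → C:6, H:12, O:2.
In Hill order: C6H12O2.

C6H12O2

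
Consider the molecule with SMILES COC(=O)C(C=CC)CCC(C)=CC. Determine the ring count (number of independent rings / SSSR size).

0

In SMILES, each pair of matching ring-closure digits denotes one ring-closing bond; the number of such bonds equals the number of independent rings.
Ring-closure bonds here: 0.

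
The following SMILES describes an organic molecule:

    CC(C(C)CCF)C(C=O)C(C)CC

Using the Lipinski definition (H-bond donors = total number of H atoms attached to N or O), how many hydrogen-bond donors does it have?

0

Donors: find every N or O and count the H atoms it carries.
  atom 10 (O): bond orders sum to 2 → 0 H
Lipinski HBD = 0.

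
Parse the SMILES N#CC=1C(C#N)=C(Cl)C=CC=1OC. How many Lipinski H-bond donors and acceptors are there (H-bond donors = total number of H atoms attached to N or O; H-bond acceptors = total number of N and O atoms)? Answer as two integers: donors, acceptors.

0, 3

Donors: find every N or O and count the H atoms it carries.
  atom 1 (N): bond orders sum to 3 → 0 H
  atom 6 (N): bond orders sum to 3 → 0 H
  atom 12 (O): bond orders sum to 2 → 0 H
Lipinski HBD = 0.
Acceptors: N atoms = 2, O atoms = 1 → HBA = 3.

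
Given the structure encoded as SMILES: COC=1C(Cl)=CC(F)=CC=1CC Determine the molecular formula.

Walk through each heavy atom and fill implicit hydrogens from standard valence (C 4, N 3, O 2, S 2, halogen 1):
  atom 1: C, bond orders sum to 1 (valence 4) → 3 H
  atom 2: O, bond orders sum to 2 (valence 2) → 0 H
  atom 3: C, bond orders sum to 4 (valence 4) → 0 H
  atom 4: C, bond orders sum to 4 (valence 4) → 0 H
  atom 5: Cl (halogen, monovalent) → 0 H
  atom 6: C, bond orders sum to 3 (valence 4) → 1 H
  atom 7: C, bond orders sum to 4 (valence 4) → 0 H
  atom 8: F (halogen, monovalent) → 0 H
  atom 9: C, bond orders sum to 3 (valence 4) → 1 H
  atom 10: C, bond orders sum to 4 (valence 4) → 0 H
  atom 11: C, bond orders sum to 2 (valence 4) → 2 H
  atom 12: C, bond orders sum to 1 (valence 4) → 3 H
Totals → C:9, H:10, Cl:1, F:1, O:1.
In Hill order: C9H10ClFO.

C9H10ClFO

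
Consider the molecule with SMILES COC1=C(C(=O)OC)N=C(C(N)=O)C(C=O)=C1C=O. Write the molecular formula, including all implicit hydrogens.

C11H10N2O6

Walk through each heavy atom and fill implicit hydrogens from standard valence (C 4, N 3, O 2, S 2, halogen 1):
  atom 1: C, bond orders sum to 1 (valence 4) → 3 H
  atom 2: O, bond orders sum to 2 (valence 2) → 0 H
  atom 3: C, bond orders sum to 4 (valence 4) → 0 H
  atom 4: C, bond orders sum to 4 (valence 4) → 0 H
  atom 5: C, bond orders sum to 4 (valence 4) → 0 H
  atom 6: O, bond orders sum to 2 (valence 2) → 0 H
  atom 7: O, bond orders sum to 2 (valence 2) → 0 H
  atom 8: C, bond orders sum to 1 (valence 4) → 3 H
  atom 9: N, bond orders sum to 3 (valence 3) → 0 H
  atom 10: C, bond orders sum to 4 (valence 4) → 0 H
  atom 11: C, bond orders sum to 4 (valence 4) → 0 H
  atom 12: N, bond orders sum to 1 (valence 3) → 2 H
  atom 13: O, bond orders sum to 2 (valence 2) → 0 H
  atom 14: C, bond orders sum to 4 (valence 4) → 0 H
  atom 15: C, bond orders sum to 3 (valence 4) → 1 H
  atom 16: O, bond orders sum to 2 (valence 2) → 0 H
  atom 17: C, bond orders sum to 4 (valence 4) → 0 H
  atom 18: C, bond orders sum to 3 (valence 4) → 1 H
  atom 19: O, bond orders sum to 2 (valence 2) → 0 H
Totals → C:11, H:10, N:2, O:6.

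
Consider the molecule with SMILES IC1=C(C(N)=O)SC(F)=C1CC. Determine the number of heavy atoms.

Every atom symbol written in the SMILES (organic subset) is one heavy atom; implicit H are not written.
Heavy atoms by element → C:7, F:1, I:1, N:1, O:1, S:1.
Total: 12.

12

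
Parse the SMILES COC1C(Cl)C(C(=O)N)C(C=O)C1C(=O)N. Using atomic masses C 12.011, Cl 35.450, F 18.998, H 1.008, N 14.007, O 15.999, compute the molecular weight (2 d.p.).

248.66 g/mol

First, the molecular formula is C9H13ClN2O4 (counting implicit H from valence).
  C: 9 × 12.011 = 108.099
  Cl: 1 × 35.450 = 35.450
  H: 13 × 1.008 = 13.104
  N: 2 × 14.007 = 28.014
  O: 4 × 15.999 = 63.996
Sum: 9×12.011 + 1×35.450 + 13×1.008 + 2×14.007 + 4×15.999 = 248.663 → 248.66 g/mol.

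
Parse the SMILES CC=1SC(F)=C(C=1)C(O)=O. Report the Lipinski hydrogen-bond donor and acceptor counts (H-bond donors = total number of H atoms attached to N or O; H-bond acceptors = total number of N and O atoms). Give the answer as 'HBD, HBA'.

Donors: find every N or O and count the H atoms it carries.
  atom 9 (O): bond orders sum to 1 → 1 H
  atom 10 (O): bond orders sum to 2 → 0 H
Lipinski HBD = 1.
Acceptors: N atoms = 0, O atoms = 2 → HBA = 2.

1, 2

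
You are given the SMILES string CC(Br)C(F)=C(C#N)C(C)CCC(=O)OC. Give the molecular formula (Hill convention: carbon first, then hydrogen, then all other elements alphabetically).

Walk through each heavy atom and fill implicit hydrogens from standard valence (C 4, N 3, O 2, S 2, halogen 1):
  atom 1: C, bond orders sum to 1 (valence 4) → 3 H
  atom 2: C, bond orders sum to 3 (valence 4) → 1 H
  atom 3: Br (halogen, monovalent) → 0 H
  atom 4: C, bond orders sum to 4 (valence 4) → 0 H
  atom 5: F (halogen, monovalent) → 0 H
  atom 6: C, bond orders sum to 4 (valence 4) → 0 H
  atom 7: C, bond orders sum to 4 (valence 4) → 0 H
  atom 8: N, bond orders sum to 3 (valence 3) → 0 H
  atom 9: C, bond orders sum to 3 (valence 4) → 1 H
  atom 10: C, bond orders sum to 1 (valence 4) → 3 H
  atom 11: C, bond orders sum to 2 (valence 4) → 2 H
  atom 12: C, bond orders sum to 2 (valence 4) → 2 H
  atom 13: C, bond orders sum to 4 (valence 4) → 0 H
  atom 14: O, bond orders sum to 2 (valence 2) → 0 H
  atom 15: O, bond orders sum to 2 (valence 2) → 0 H
  atom 16: C, bond orders sum to 1 (valence 4) → 3 H
Totals → C:11, H:15, Br:1, F:1, N:1, O:2.
In Hill order: C11H15BrFNO2.

C11H15BrFNO2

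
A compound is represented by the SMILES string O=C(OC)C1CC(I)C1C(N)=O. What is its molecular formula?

C7H10INO3

Walk through each heavy atom and fill implicit hydrogens from standard valence (C 4, N 3, O 2, S 2, halogen 1):
  atom 1: O, bond orders sum to 2 (valence 2) → 0 H
  atom 2: C, bond orders sum to 4 (valence 4) → 0 H
  atom 3: O, bond orders sum to 2 (valence 2) → 0 H
  atom 4: C, bond orders sum to 1 (valence 4) → 3 H
  atom 5: C, bond orders sum to 3 (valence 4) → 1 H
  atom 6: C, bond orders sum to 2 (valence 4) → 2 H
  atom 7: C, bond orders sum to 3 (valence 4) → 1 H
  atom 8: I (halogen, monovalent) → 0 H
  atom 9: C, bond orders sum to 3 (valence 4) → 1 H
  atom 10: C, bond orders sum to 4 (valence 4) → 0 H
  atom 11: N, bond orders sum to 1 (valence 3) → 2 H
  atom 12: O, bond orders sum to 2 (valence 2) → 0 H
Totals → C:7, H:10, I:1, N:1, O:3.
In Hill order: C7H10INO3.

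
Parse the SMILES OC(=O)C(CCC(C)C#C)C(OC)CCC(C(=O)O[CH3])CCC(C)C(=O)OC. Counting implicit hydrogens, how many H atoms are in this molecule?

Walk through each heavy atom and fill implicit hydrogens from standard valence (C 4, N 3, O 2, S 2, halogen 1):
  atom 1: O, bond orders sum to 1 (valence 2) → 1 H
  atom 2: C, bond orders sum to 4 (valence 4) → 0 H
  atom 3: O, bond orders sum to 2 (valence 2) → 0 H
  atom 4: C, bond orders sum to 3 (valence 4) → 1 H
  atom 5: C, bond orders sum to 2 (valence 4) → 2 H
  atom 6: C, bond orders sum to 2 (valence 4) → 2 H
  atom 7: C, bond orders sum to 3 (valence 4) → 1 H
  atom 8: C, bond orders sum to 1 (valence 4) → 3 H
  atom 9: C, bond orders sum to 4 (valence 4) → 0 H
  atom 10: C, bond orders sum to 3 (valence 4) → 1 H
  atom 11: C, bond orders sum to 3 (valence 4) → 1 H
  atom 12: O, bond orders sum to 2 (valence 2) → 0 H
  atom 13: C, bond orders sum to 1 (valence 4) → 3 H
  atom 14: C, bond orders sum to 2 (valence 4) → 2 H
  atom 15: C, bond orders sum to 2 (valence 4) → 2 H
  atom 16: C, bond orders sum to 3 (valence 4) → 1 H
  atom 17: C, bond orders sum to 4 (valence 4) → 0 H
  atom 18: O, bond orders sum to 2 (valence 2) → 0 H
  atom 19: O, bond orders sum to 2 (valence 2) → 0 H
  atom 20: C with explicit H count 3
  atom 21: C, bond orders sum to 2 (valence 4) → 2 H
  atom 22: C, bond orders sum to 2 (valence 4) → 2 H
  atom 23: C, bond orders sum to 3 (valence 4) → 1 H
  atom 24: C, bond orders sum to 1 (valence 4) → 3 H
  atom 25: C, bond orders sum to 4 (valence 4) → 0 H
  atom 26: O, bond orders sum to 2 (valence 2) → 0 H
  atom 27: O, bond orders sum to 2 (valence 2) → 0 H
  atom 28: C, bond orders sum to 1 (valence 4) → 3 H
Total hydrogens: 34.

34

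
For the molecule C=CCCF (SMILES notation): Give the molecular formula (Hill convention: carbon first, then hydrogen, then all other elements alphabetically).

Walk through each heavy atom and fill implicit hydrogens from standard valence (C 4, N 3, O 2, S 2, halogen 1):
  atom 1: C, bond orders sum to 2 (valence 4) → 2 H
  atom 2: C, bond orders sum to 3 (valence 4) → 1 H
  atom 3: C, bond orders sum to 2 (valence 4) → 2 H
  atom 4: C, bond orders sum to 2 (valence 4) → 2 H
  atom 5: F (halogen, monovalent) → 0 H
Totals → C:4, H:7, F:1.
In Hill order: C4H7F.

C4H7F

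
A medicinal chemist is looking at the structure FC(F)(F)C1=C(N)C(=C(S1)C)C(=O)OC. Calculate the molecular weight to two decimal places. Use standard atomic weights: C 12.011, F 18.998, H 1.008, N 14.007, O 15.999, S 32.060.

First, the molecular formula is C8H8F3NO2S (counting implicit H from valence).
  C: 8 × 12.011 = 96.088
  F: 3 × 18.998 = 56.994
  H: 8 × 1.008 = 8.064
  N: 1 × 14.007 = 14.007
  O: 2 × 15.999 = 31.998
  S: 1 × 32.060 = 32.060
Sum: 8×12.011 + 3×18.998 + 8×1.008 + 1×14.007 + 2×15.999 + 1×32.060 = 239.211 → 239.21 g/mol.

239.21 g/mol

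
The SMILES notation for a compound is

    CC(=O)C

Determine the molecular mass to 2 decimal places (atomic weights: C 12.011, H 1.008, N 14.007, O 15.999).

First, the molecular formula is C3H6O (counting implicit H from valence).
  C: 3 × 12.011 = 36.033
  H: 6 × 1.008 = 6.048
  O: 1 × 15.999 = 15.999
Sum: 3×12.011 + 6×1.008 + 1×15.999 = 58.080 → 58.08 g/mol.

58.08 g/mol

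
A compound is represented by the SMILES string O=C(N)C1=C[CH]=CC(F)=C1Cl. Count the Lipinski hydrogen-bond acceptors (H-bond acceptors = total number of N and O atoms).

N atoms: 1; O atoms: 1.
Lipinski HBA = 1 + 1 = 2.

2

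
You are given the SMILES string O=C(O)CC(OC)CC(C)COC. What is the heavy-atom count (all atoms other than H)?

Every atom symbol written in the SMILES (organic subset) is one heavy atom; implicit H are not written.
Heavy atoms by element → C:9, O:4.
Total: 13.

13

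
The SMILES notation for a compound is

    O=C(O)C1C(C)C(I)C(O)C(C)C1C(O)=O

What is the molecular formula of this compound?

C10H15IO5

Walk through each heavy atom and fill implicit hydrogens from standard valence (C 4, N 3, O 2, S 2, halogen 1):
  atom 1: O, bond orders sum to 2 (valence 2) → 0 H
  atom 2: C, bond orders sum to 4 (valence 4) → 0 H
  atom 3: O, bond orders sum to 1 (valence 2) → 1 H
  atom 4: C, bond orders sum to 3 (valence 4) → 1 H
  atom 5: C, bond orders sum to 3 (valence 4) → 1 H
  atom 6: C, bond orders sum to 1 (valence 4) → 3 H
  atom 7: C, bond orders sum to 3 (valence 4) → 1 H
  atom 8: I (halogen, monovalent) → 0 H
  atom 9: C, bond orders sum to 3 (valence 4) → 1 H
  atom 10: O, bond orders sum to 1 (valence 2) → 1 H
  atom 11: C, bond orders sum to 3 (valence 4) → 1 H
  atom 12: C, bond orders sum to 1 (valence 4) → 3 H
  atom 13: C, bond orders sum to 3 (valence 4) → 1 H
  atom 14: C, bond orders sum to 4 (valence 4) → 0 H
  atom 15: O, bond orders sum to 1 (valence 2) → 1 H
  atom 16: O, bond orders sum to 2 (valence 2) → 0 H
Totals → C:10, H:15, I:1, O:5.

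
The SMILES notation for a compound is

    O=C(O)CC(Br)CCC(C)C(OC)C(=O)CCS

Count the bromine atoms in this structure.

1

Scan the SMILES for Br atoms (remember two-letter symbols like Cl and Br are single atoms).
Bromine count: 1.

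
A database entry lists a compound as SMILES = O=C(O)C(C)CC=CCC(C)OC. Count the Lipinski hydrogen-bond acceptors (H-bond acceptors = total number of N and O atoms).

3

N atoms: 0; O atoms: 3.
Lipinski HBA = 0 + 3 = 3.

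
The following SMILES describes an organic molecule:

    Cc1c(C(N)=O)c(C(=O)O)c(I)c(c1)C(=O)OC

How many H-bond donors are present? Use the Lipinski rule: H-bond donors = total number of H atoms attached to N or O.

3

Donors: find every N or O and count the H atoms it carries.
  atom 5 (N): bond orders sum to 1 → 2 H
  atom 6 (O): bond orders sum to 2 → 0 H
  atom 9 (O): bond orders sum to 2 → 0 H
  atom 10 (O): bond orders sum to 1 → 1 H
  atom 16 (O): bond orders sum to 2 → 0 H
  atom 17 (O): bond orders sum to 2 → 0 H
Lipinski HBD = 3.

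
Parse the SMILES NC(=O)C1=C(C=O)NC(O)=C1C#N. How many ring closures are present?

1

In SMILES, each pair of matching ring-closure digits denotes one ring-closing bond; the number of such bonds equals the number of independent rings.
Ring-closure bonds here: 1.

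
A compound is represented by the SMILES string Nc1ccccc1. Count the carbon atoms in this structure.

Count every carbon token in the SMILES (each C, including those in ring-closure positions and inside branches).
Carbon count: 6.

6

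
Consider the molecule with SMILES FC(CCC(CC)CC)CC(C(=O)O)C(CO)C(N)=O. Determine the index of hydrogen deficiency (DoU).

2

Degree of unsaturation = (number of rings) + (number of π bonds).
Ring closures in the SMILES: 0.
π bonds: 2 double bonds (each 1 DoU) → 2 DoU from unsaturation.
Total DoU = 0 + 2 = 2.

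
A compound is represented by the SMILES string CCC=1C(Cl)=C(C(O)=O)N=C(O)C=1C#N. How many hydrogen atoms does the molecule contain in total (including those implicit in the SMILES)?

Walk through each heavy atom and fill implicit hydrogens from standard valence (C 4, N 3, O 2, S 2, halogen 1):
  atom 1: C, bond orders sum to 1 (valence 4) → 3 H
  atom 2: C, bond orders sum to 2 (valence 4) → 2 H
  atom 3: C, bond orders sum to 4 (valence 4) → 0 H
  atom 4: C, bond orders sum to 4 (valence 4) → 0 H
  atom 5: Cl (halogen, monovalent) → 0 H
  atom 6: C, bond orders sum to 4 (valence 4) → 0 H
  atom 7: C, bond orders sum to 4 (valence 4) → 0 H
  atom 8: O, bond orders sum to 1 (valence 2) → 1 H
  atom 9: O, bond orders sum to 2 (valence 2) → 0 H
  atom 10: N, bond orders sum to 3 (valence 3) → 0 H
  atom 11: C, bond orders sum to 4 (valence 4) → 0 H
  atom 12: O, bond orders sum to 1 (valence 2) → 1 H
  atom 13: C, bond orders sum to 4 (valence 4) → 0 H
  atom 14: C, bond orders sum to 4 (valence 4) → 0 H
  atom 15: N, bond orders sum to 3 (valence 3) → 0 H
Total hydrogens: 7.

7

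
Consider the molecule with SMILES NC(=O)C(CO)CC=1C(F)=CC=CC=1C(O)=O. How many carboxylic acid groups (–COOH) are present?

The carboxylic acid motif appears at heavy-atom position 15 in the SMILES.
Other groups present: 1 amide, 1 hydroxyl.
Carboxylic acid count: 1.

1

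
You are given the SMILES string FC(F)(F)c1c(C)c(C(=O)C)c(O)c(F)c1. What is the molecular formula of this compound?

Walk through each heavy atom and fill implicit hydrogens from standard valence (C 4, N 3, O 2, S 2, halogen 1); for lowercase aromatic atoms, an aromatic c carries 1 H when it has two neighbours and 0 H with three, and aromatic n carries 0 H:
  atom 1: F (halogen, monovalent) → 0 H
  atom 2: C, bond orders sum to 4 (valence 4) → 0 H
  atom 3: F (halogen, monovalent) → 0 H
  atom 4: F (halogen, monovalent) → 0 H
  atom 5: aromatic c, 3 neighbours → 0 H
  atom 6: aromatic c, 3 neighbours → 0 H
  atom 7: C, bond orders sum to 1 (valence 4) → 3 H
  atom 8: aromatic c, 3 neighbours → 0 H
  atom 9: C, bond orders sum to 4 (valence 4) → 0 H
  atom 10: O, bond orders sum to 2 (valence 2) → 0 H
  atom 11: C, bond orders sum to 1 (valence 4) → 3 H
  atom 12: aromatic c, 3 neighbours → 0 H
  atom 13: O, bond orders sum to 1 (valence 2) → 1 H
  atom 14: aromatic c, 3 neighbours → 0 H
  atom 15: F (halogen, monovalent) → 0 H
  atom 16: aromatic c, 2 neighbours → 1 H
Totals → C:10, H:8, F:4, O:2.
In Hill order: C10H8F4O2.

C10H8F4O2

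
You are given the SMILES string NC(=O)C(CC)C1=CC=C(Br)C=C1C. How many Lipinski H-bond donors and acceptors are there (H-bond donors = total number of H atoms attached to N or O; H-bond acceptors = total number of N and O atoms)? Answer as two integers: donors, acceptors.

2, 2

Donors: find every N or O and count the H atoms it carries.
  atom 1 (N): bond orders sum to 1 → 2 H
  atom 3 (O): bond orders sum to 2 → 0 H
Lipinski HBD = 2.
Acceptors: N atoms = 1, O atoms = 1 → HBA = 2.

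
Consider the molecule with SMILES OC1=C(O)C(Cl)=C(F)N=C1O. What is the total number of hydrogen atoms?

3

Walk through each heavy atom and fill implicit hydrogens from standard valence (C 4, N 3, O 2, S 2, halogen 1):
  atom 1: O, bond orders sum to 1 (valence 2) → 1 H
  atom 2: C, bond orders sum to 4 (valence 4) → 0 H
  atom 3: C, bond orders sum to 4 (valence 4) → 0 H
  atom 4: O, bond orders sum to 1 (valence 2) → 1 H
  atom 5: C, bond orders sum to 4 (valence 4) → 0 H
  atom 6: Cl (halogen, monovalent) → 0 H
  atom 7: C, bond orders sum to 4 (valence 4) → 0 H
  atom 8: F (halogen, monovalent) → 0 H
  atom 9: N, bond orders sum to 3 (valence 3) → 0 H
  atom 10: C, bond orders sum to 4 (valence 4) → 0 H
  atom 11: O, bond orders sum to 1 (valence 2) → 1 H
Total hydrogens: 3.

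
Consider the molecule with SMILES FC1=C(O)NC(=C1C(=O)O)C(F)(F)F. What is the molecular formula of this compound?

C6H3F4NO3

Walk through each heavy atom and fill implicit hydrogens from standard valence (C 4, N 3, O 2, S 2, halogen 1):
  atom 1: F (halogen, monovalent) → 0 H
  atom 2: C, bond orders sum to 4 (valence 4) → 0 H
  atom 3: C, bond orders sum to 4 (valence 4) → 0 H
  atom 4: O, bond orders sum to 1 (valence 2) → 1 H
  atom 5: N, bond orders sum to 2 (valence 3) → 1 H
  atom 6: C, bond orders sum to 4 (valence 4) → 0 H
  atom 7: C, bond orders sum to 4 (valence 4) → 0 H
  atom 8: C, bond orders sum to 4 (valence 4) → 0 H
  atom 9: O, bond orders sum to 2 (valence 2) → 0 H
  atom 10: O, bond orders sum to 1 (valence 2) → 1 H
  atom 11: C, bond orders sum to 4 (valence 4) → 0 H
  atom 12: F (halogen, monovalent) → 0 H
  atom 13: F (halogen, monovalent) → 0 H
  atom 14: F (halogen, monovalent) → 0 H
Totals → C:6, H:3, F:4, N:1, O:3.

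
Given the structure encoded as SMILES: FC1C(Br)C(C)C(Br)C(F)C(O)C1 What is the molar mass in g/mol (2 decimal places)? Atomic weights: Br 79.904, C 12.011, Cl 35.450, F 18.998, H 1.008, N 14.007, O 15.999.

321.99 g/mol

First, the molecular formula is C8H12Br2F2O (counting implicit H from valence).
  Br: 2 × 79.904 = 159.808
  C: 8 × 12.011 = 96.088
  F: 2 × 18.998 = 37.996
  H: 12 × 1.008 = 12.096
  O: 1 × 15.999 = 15.999
Sum: 2×79.904 + 8×12.011 + 2×18.998 + 12×1.008 + 1×15.999 = 321.987 → 321.99 g/mol.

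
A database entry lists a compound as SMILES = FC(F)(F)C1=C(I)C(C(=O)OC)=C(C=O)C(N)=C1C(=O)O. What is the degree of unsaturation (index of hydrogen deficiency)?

7

Molecular formula: C11H7F3INO5.
DoU = (2C + 2 + N − H − X) / 2, where X is the halogen count and O/S are ignored.
    = (2·11 + 2 + 1 − 7 − 4) / 2 = 14 / 2 = 7.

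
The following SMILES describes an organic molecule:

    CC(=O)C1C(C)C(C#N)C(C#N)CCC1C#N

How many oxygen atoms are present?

Scan the SMILES for O atoms (remember two-letter symbols like Cl and Br are single atoms).
Oxygen count: 1.

1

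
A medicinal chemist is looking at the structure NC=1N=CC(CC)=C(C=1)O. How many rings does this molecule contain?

1

In SMILES, each pair of matching ring-closure digits denotes one ring-closing bond; the number of such bonds equals the number of independent rings.
Ring-closure bonds here: 1.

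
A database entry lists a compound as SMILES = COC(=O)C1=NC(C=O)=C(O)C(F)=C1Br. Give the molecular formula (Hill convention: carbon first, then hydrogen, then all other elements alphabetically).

Walk through each heavy atom and fill implicit hydrogens from standard valence (C 4, N 3, O 2, S 2, halogen 1):
  atom 1: C, bond orders sum to 1 (valence 4) → 3 H
  atom 2: O, bond orders sum to 2 (valence 2) → 0 H
  atom 3: C, bond orders sum to 4 (valence 4) → 0 H
  atom 4: O, bond orders sum to 2 (valence 2) → 0 H
  atom 5: C, bond orders sum to 4 (valence 4) → 0 H
  atom 6: N, bond orders sum to 3 (valence 3) → 0 H
  atom 7: C, bond orders sum to 4 (valence 4) → 0 H
  atom 8: C, bond orders sum to 3 (valence 4) → 1 H
  atom 9: O, bond orders sum to 2 (valence 2) → 0 H
  atom 10: C, bond orders sum to 4 (valence 4) → 0 H
  atom 11: O, bond orders sum to 1 (valence 2) → 1 H
  atom 12: C, bond orders sum to 4 (valence 4) → 0 H
  atom 13: F (halogen, monovalent) → 0 H
  atom 14: C, bond orders sum to 4 (valence 4) → 0 H
  atom 15: Br (halogen, monovalent) → 0 H
Totals → C:8, H:5, Br:1, F:1, N:1, O:4.

C8H5BrFNO4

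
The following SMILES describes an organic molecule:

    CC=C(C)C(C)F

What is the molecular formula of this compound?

Walk through each heavy atom and fill implicit hydrogens from standard valence (C 4, N 3, O 2, S 2, halogen 1):
  atom 1: C, bond orders sum to 1 (valence 4) → 3 H
  atom 2: C, bond orders sum to 3 (valence 4) → 1 H
  atom 3: C, bond orders sum to 4 (valence 4) → 0 H
  atom 4: C, bond orders sum to 1 (valence 4) → 3 H
  atom 5: C, bond orders sum to 3 (valence 4) → 1 H
  atom 6: C, bond orders sum to 1 (valence 4) → 3 H
  atom 7: F (halogen, monovalent) → 0 H
Totals → C:6, H:11, F:1.

C6H11F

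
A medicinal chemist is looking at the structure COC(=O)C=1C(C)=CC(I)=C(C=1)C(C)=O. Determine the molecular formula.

Walk through each heavy atom and fill implicit hydrogens from standard valence (C 4, N 3, O 2, S 2, halogen 1):
  atom 1: C, bond orders sum to 1 (valence 4) → 3 H
  atom 2: O, bond orders sum to 2 (valence 2) → 0 H
  atom 3: C, bond orders sum to 4 (valence 4) → 0 H
  atom 4: O, bond orders sum to 2 (valence 2) → 0 H
  atom 5: C, bond orders sum to 4 (valence 4) → 0 H
  atom 6: C, bond orders sum to 4 (valence 4) → 0 H
  atom 7: C, bond orders sum to 1 (valence 4) → 3 H
  atom 8: C, bond orders sum to 3 (valence 4) → 1 H
  atom 9: C, bond orders sum to 4 (valence 4) → 0 H
  atom 10: I (halogen, monovalent) → 0 H
  atom 11: C, bond orders sum to 4 (valence 4) → 0 H
  atom 12: C, bond orders sum to 3 (valence 4) → 1 H
  atom 13: C, bond orders sum to 4 (valence 4) → 0 H
  atom 14: C, bond orders sum to 1 (valence 4) → 3 H
  atom 15: O, bond orders sum to 2 (valence 2) → 0 H
Totals → C:11, H:11, I:1, O:3.
In Hill order: C11H11IO3.

C11H11IO3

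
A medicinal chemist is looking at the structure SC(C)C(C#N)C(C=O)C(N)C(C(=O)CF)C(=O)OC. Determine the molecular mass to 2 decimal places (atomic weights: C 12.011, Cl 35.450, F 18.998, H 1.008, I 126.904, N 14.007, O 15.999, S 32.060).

304.34 g/mol

First, the molecular formula is C12H17FN2O4S (counting implicit H from valence).
  C: 12 × 12.011 = 144.132
  F: 1 × 18.998 = 18.998
  H: 17 × 1.008 = 17.136
  N: 2 × 14.007 = 28.014
  O: 4 × 15.999 = 63.996
  S: 1 × 32.060 = 32.060
Sum: 12×12.011 + 1×18.998 + 17×1.008 + 2×14.007 + 4×15.999 + 1×32.060 = 304.336 → 304.34 g/mol.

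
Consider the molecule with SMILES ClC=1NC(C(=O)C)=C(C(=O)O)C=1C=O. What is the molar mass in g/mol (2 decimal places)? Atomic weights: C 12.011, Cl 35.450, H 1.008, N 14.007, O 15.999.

215.59 g/mol

First, the molecular formula is C8H6ClNO4 (counting implicit H from valence).
  C: 8 × 12.011 = 96.088
  Cl: 1 × 35.450 = 35.450
  H: 6 × 1.008 = 6.048
  N: 1 × 14.007 = 14.007
  O: 4 × 15.999 = 63.996
Sum: 8×12.011 + 1×35.450 + 6×1.008 + 1×14.007 + 4×15.999 = 215.589 → 215.59 g/mol.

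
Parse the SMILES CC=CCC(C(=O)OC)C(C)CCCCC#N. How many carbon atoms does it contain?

Count every carbon token in the SMILES (each C, including those in ring-closure positions and inside branches).
Carbon count: 14.

14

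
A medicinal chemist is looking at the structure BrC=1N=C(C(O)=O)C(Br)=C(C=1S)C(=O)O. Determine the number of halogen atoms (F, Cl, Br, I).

Halogen atoms appear at heavy-atom positions 1, 9 (2×Br).
Other groups present: 2 carboxylic acid, 1 thiol.
Halogen count: 2.

2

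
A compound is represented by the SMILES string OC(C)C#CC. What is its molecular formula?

C5H8O

Walk through each heavy atom and fill implicit hydrogens from standard valence (C 4, N 3, O 2, S 2, halogen 1):
  atom 1: O, bond orders sum to 1 (valence 2) → 1 H
  atom 2: C, bond orders sum to 3 (valence 4) → 1 H
  atom 3: C, bond orders sum to 1 (valence 4) → 3 H
  atom 4: C, bond orders sum to 4 (valence 4) → 0 H
  atom 5: C, bond orders sum to 4 (valence 4) → 0 H
  atom 6: C, bond orders sum to 1 (valence 4) → 3 H
Totals → C:5, H:8, O:1.
In Hill order: C5H8O.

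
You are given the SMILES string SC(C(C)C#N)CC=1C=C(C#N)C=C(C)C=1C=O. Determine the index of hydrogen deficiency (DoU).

Molecular formula: C14H14N2OS.
DoU = (2C + 2 + N − H − X) / 2, where X is the halogen count and O/S are ignored.
    = (2·14 + 2 + 2 − 14 − 0) / 2 = 18 / 2 = 9.

9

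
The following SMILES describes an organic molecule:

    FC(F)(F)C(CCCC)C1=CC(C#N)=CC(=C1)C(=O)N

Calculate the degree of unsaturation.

7

Molecular formula: C14H15F3N2O.
DoU = (2C + 2 + N − H − X) / 2, where X is the halogen count and O/S are ignored.
    = (2·14 + 2 + 2 − 15 − 3) / 2 = 14 / 2 = 7.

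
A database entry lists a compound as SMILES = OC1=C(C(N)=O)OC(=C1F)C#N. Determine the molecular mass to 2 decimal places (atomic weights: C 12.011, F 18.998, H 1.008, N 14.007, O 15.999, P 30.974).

First, the molecular formula is C6H3FN2O3 (counting implicit H from valence).
  C: 6 × 12.011 = 72.066
  F: 1 × 18.998 = 18.998
  H: 3 × 1.008 = 3.024
  N: 2 × 14.007 = 28.014
  O: 3 × 15.999 = 47.997
Sum: 6×12.011 + 1×18.998 + 3×1.008 + 2×14.007 + 3×15.999 = 170.099 → 170.10 g/mol.

170.10 g/mol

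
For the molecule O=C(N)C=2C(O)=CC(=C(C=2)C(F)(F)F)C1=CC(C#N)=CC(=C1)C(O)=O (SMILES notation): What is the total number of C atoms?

16

Count every carbon token in the SMILES (each C, including those in ring-closure positions and inside branches).
Carbon count: 16.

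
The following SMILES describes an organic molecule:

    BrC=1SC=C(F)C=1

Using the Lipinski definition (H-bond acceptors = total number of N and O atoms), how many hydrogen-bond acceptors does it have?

N atoms: 0; O atoms: 0.
Lipinski HBA = 0 + 0 = 0.

0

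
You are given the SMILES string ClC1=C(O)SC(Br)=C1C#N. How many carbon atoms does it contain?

Count every carbon token in the SMILES (each C, including those in ring-closure positions and inside branches).
Carbon count: 5.

5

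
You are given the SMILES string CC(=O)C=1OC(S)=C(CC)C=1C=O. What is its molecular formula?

C9H10O3S

Walk through each heavy atom and fill implicit hydrogens from standard valence (C 4, N 3, O 2, S 2, halogen 1):
  atom 1: C, bond orders sum to 1 (valence 4) → 3 H
  atom 2: C, bond orders sum to 4 (valence 4) → 0 H
  atom 3: O, bond orders sum to 2 (valence 2) → 0 H
  atom 4: C, bond orders sum to 4 (valence 4) → 0 H
  atom 5: O, bond orders sum to 2 (valence 2) → 0 H
  atom 6: C, bond orders sum to 4 (valence 4) → 0 H
  atom 7: S, bond orders sum to 1 (valence 2) → 1 H
  atom 8: C, bond orders sum to 4 (valence 4) → 0 H
  atom 9: C, bond orders sum to 2 (valence 4) → 2 H
  atom 10: C, bond orders sum to 1 (valence 4) → 3 H
  atom 11: C, bond orders sum to 4 (valence 4) → 0 H
  atom 12: C, bond orders sum to 3 (valence 4) → 1 H
  atom 13: O, bond orders sum to 2 (valence 2) → 0 H
Totals → C:9, H:10, O:3, S:1.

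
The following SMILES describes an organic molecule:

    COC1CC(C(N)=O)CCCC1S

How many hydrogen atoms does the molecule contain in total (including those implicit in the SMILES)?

Walk through each heavy atom and fill implicit hydrogens from standard valence (C 4, N 3, O 2, S 2, halogen 1):
  atom 1: C, bond orders sum to 1 (valence 4) → 3 H
  atom 2: O, bond orders sum to 2 (valence 2) → 0 H
  atom 3: C, bond orders sum to 3 (valence 4) → 1 H
  atom 4: C, bond orders sum to 2 (valence 4) → 2 H
  atom 5: C, bond orders sum to 3 (valence 4) → 1 H
  atom 6: C, bond orders sum to 4 (valence 4) → 0 H
  atom 7: N, bond orders sum to 1 (valence 3) → 2 H
  atom 8: O, bond orders sum to 2 (valence 2) → 0 H
  atom 9: C, bond orders sum to 2 (valence 4) → 2 H
  atom 10: C, bond orders sum to 2 (valence 4) → 2 H
  atom 11: C, bond orders sum to 2 (valence 4) → 2 H
  atom 12: C, bond orders sum to 3 (valence 4) → 1 H
  atom 13: S, bond orders sum to 1 (valence 2) → 1 H
Total hydrogens: 17.

17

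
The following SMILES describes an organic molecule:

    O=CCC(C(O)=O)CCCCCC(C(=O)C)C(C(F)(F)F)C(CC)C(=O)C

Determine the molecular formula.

C19H29F3O5

Walk through each heavy atom and fill implicit hydrogens from standard valence (C 4, N 3, O 2, S 2, halogen 1):
  atom 1: O, bond orders sum to 2 (valence 2) → 0 H
  atom 2: C, bond orders sum to 3 (valence 4) → 1 H
  atom 3: C, bond orders sum to 2 (valence 4) → 2 H
  atom 4: C, bond orders sum to 3 (valence 4) → 1 H
  atom 5: C, bond orders sum to 4 (valence 4) → 0 H
  atom 6: O, bond orders sum to 1 (valence 2) → 1 H
  atom 7: O, bond orders sum to 2 (valence 2) → 0 H
  atom 8: C, bond orders sum to 2 (valence 4) → 2 H
  atom 9: C, bond orders sum to 2 (valence 4) → 2 H
  atom 10: C, bond orders sum to 2 (valence 4) → 2 H
  atom 11: C, bond orders sum to 2 (valence 4) → 2 H
  atom 12: C, bond orders sum to 2 (valence 4) → 2 H
  atom 13: C, bond orders sum to 3 (valence 4) → 1 H
  atom 14: C, bond orders sum to 4 (valence 4) → 0 H
  atom 15: O, bond orders sum to 2 (valence 2) → 0 H
  atom 16: C, bond orders sum to 1 (valence 4) → 3 H
  atom 17: C, bond orders sum to 3 (valence 4) → 1 H
  atom 18: C, bond orders sum to 4 (valence 4) → 0 H
  atom 19: F (halogen, monovalent) → 0 H
  atom 20: F (halogen, monovalent) → 0 H
  atom 21: F (halogen, monovalent) → 0 H
  atom 22: C, bond orders sum to 3 (valence 4) → 1 H
  atom 23: C, bond orders sum to 2 (valence 4) → 2 H
  atom 24: C, bond orders sum to 1 (valence 4) → 3 H
  atom 25: C, bond orders sum to 4 (valence 4) → 0 H
  atom 26: O, bond orders sum to 2 (valence 2) → 0 H
  atom 27: C, bond orders sum to 1 (valence 4) → 3 H
Totals → C:19, H:29, F:3, O:5.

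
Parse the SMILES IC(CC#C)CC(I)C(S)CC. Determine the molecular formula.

Walk through each heavy atom and fill implicit hydrogens from standard valence (C 4, N 3, O 2, S 2, halogen 1):
  atom 1: I (halogen, monovalent) → 0 H
  atom 2: C, bond orders sum to 3 (valence 4) → 1 H
  atom 3: C, bond orders sum to 2 (valence 4) → 2 H
  atom 4: C, bond orders sum to 4 (valence 4) → 0 H
  atom 5: C, bond orders sum to 3 (valence 4) → 1 H
  atom 6: C, bond orders sum to 2 (valence 4) → 2 H
  atom 7: C, bond orders sum to 3 (valence 4) → 1 H
  atom 8: I (halogen, monovalent) → 0 H
  atom 9: C, bond orders sum to 3 (valence 4) → 1 H
  atom 10: S, bond orders sum to 1 (valence 2) → 1 H
  atom 11: C, bond orders sum to 2 (valence 4) → 2 H
  atom 12: C, bond orders sum to 1 (valence 4) → 3 H
Totals → C:9, H:14, I:2, S:1.

C9H14I2S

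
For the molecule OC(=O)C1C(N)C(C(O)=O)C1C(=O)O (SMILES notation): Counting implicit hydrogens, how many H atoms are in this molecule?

9

Walk through each heavy atom and fill implicit hydrogens from standard valence (C 4, N 3, O 2, S 2, halogen 1):
  atom 1: O, bond orders sum to 1 (valence 2) → 1 H
  atom 2: C, bond orders sum to 4 (valence 4) → 0 H
  atom 3: O, bond orders sum to 2 (valence 2) → 0 H
  atom 4: C, bond orders sum to 3 (valence 4) → 1 H
  atom 5: C, bond orders sum to 3 (valence 4) → 1 H
  atom 6: N, bond orders sum to 1 (valence 3) → 2 H
  atom 7: C, bond orders sum to 3 (valence 4) → 1 H
  atom 8: C, bond orders sum to 4 (valence 4) → 0 H
  atom 9: O, bond orders sum to 1 (valence 2) → 1 H
  atom 10: O, bond orders sum to 2 (valence 2) → 0 H
  atom 11: C, bond orders sum to 3 (valence 4) → 1 H
  atom 12: C, bond orders sum to 4 (valence 4) → 0 H
  atom 13: O, bond orders sum to 2 (valence 2) → 0 H
  atom 14: O, bond orders sum to 1 (valence 2) → 1 H
Total hydrogens: 9.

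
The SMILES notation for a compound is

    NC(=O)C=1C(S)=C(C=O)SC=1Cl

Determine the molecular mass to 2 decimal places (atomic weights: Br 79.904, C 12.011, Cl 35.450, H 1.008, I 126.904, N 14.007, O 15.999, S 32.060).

First, the molecular formula is C6H4ClNO2S2 (counting implicit H from valence).
  C: 6 × 12.011 = 72.066
  Cl: 1 × 35.450 = 35.450
  H: 4 × 1.008 = 4.032
  N: 1 × 14.007 = 14.007
  O: 2 × 15.999 = 31.998
  S: 2 × 32.060 = 64.120
Sum: 6×12.011 + 1×35.450 + 4×1.008 + 1×14.007 + 2×15.999 + 2×32.060 = 221.673 → 221.67 g/mol.

221.67 g/mol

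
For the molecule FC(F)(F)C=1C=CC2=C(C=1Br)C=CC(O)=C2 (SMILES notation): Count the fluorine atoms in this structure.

Scan the SMILES for F atoms (remember two-letter symbols like Cl and Br are single atoms).
Fluorine count: 3.

3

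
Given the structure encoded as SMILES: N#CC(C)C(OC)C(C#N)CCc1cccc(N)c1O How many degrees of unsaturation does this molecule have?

Molecular formula: C15H19N3O2.
DoU = (2C + 2 + N − H − X) / 2, where X is the halogen count and O/S are ignored.
    = (2·15 + 2 + 3 − 19 − 0) / 2 = 16 / 2 = 8.

8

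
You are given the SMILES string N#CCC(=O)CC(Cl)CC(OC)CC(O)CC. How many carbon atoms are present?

12

Count every carbon token in the SMILES (each C, including those in ring-closure positions and inside branches).
Carbon count: 12.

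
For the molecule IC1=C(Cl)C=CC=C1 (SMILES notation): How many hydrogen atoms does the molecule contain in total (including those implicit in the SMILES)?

Walk through each heavy atom and fill implicit hydrogens from standard valence (C 4, N 3, O 2, S 2, halogen 1):
  atom 1: I (halogen, monovalent) → 0 H
  atom 2: C, bond orders sum to 4 (valence 4) → 0 H
  atom 3: C, bond orders sum to 4 (valence 4) → 0 H
  atom 4: Cl (halogen, monovalent) → 0 H
  atom 5: C, bond orders sum to 3 (valence 4) → 1 H
  atom 6: C, bond orders sum to 3 (valence 4) → 1 H
  atom 7: C, bond orders sum to 3 (valence 4) → 1 H
  atom 8: C, bond orders sum to 3 (valence 4) → 1 H
Total hydrogens: 4.

4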